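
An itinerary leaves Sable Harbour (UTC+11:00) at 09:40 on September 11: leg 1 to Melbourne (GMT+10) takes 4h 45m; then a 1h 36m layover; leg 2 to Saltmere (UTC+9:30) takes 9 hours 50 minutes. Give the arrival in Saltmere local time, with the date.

Convert departure to UTC: 09:40 − 11:00 = 22:40 UTC on Sep 10.
Add 4 hours and 45 minutes leg 1 → 03:25 UTC (Sep 11).
Add 1 hour 36 minutes layover in Melbourne → 05:01 UTC.
Add 9 hours and 50 minutes leg 2 → 14:51 UTC.
Saltmere is UTC+9:30, so local arrival = 14:51 + 9:30 = 00:21 on Sep 12.

00:21 on Sep 12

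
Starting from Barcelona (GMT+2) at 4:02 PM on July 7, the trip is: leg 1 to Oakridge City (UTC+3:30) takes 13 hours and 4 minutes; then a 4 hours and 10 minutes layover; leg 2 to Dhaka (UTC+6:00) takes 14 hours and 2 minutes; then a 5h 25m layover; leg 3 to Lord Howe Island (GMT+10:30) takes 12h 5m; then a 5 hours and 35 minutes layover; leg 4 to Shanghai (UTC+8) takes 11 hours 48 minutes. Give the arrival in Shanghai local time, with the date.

4:11 PM on Jul 10

Convert departure to UTC: 4:02 PM − 2:00 = 2:02 PM UTC on Jul 7.
Add 13 hours 4 minutes leg 1 → 3:06 AM UTC (Jul 8).
Add 4 hours and 10 minutes layover in Oakridge City → 7:16 AM UTC.
Add 14 hours and 2 minutes leg 2 → 9:18 PM UTC.
Add 5 hours and 25 minutes layover in Dhaka → 2:43 AM UTC (Jul 9).
Add 12 hours and 5 minutes leg 3 → 2:48 PM UTC.
Add 5 hours and 35 minutes layover in Lord Howe Island → 8:23 PM UTC.
Add 11 hours 48 minutes leg 4 → 8:11 AM UTC (Jul 10).
Shanghai is UTC+8:00, so local arrival = 8:11 AM + 8:00 = 4:11 PM on Jul 10.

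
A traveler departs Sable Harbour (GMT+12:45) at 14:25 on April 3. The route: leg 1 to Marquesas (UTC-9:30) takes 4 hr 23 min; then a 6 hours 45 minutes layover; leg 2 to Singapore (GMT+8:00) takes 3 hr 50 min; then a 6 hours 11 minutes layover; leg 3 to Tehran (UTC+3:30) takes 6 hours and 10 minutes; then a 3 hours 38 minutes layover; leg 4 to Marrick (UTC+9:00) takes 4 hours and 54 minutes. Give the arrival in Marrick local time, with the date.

Convert departure to UTC: 14:25 − 12:45 = 01:40 UTC on Apr 3.
Add 4 hours and 23 minutes leg 1 → 06:03 UTC.
Add 6 hours 45 minutes layover in Marquesas → 12:48 UTC.
Add 3 hours and 50 minutes leg 2 → 16:38 UTC.
Add 6 hours 11 minutes layover in Singapore → 22:49 UTC.
Add 6 hours 10 minutes leg 3 → 04:59 UTC (Apr 4).
Add 3 hours and 38 minutes layover in Tehran → 08:37 UTC.
Add 4 hours 54 minutes leg 4 → 13:31 UTC.
Marrick is UTC+9:00, so local arrival = 13:31 + 9:00 = 22:31 on Apr 4.

22:31 on April 4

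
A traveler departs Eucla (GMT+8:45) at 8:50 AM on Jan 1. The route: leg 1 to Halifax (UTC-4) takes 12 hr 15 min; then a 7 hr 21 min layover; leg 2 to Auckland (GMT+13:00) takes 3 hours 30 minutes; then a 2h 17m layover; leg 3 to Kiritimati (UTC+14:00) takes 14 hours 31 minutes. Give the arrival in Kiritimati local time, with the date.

5:59 AM on January 3

Convert departure to UTC: 8:50 AM − 8:45 = 12:05 AM UTC on Jan 1.
Add 12 hours 15 minutes leg 1 → 12:20 PM UTC.
Add 7 hours and 21 minutes layover in Halifax → 7:41 PM UTC.
Add 3 hours and 30 minutes leg 2 → 11:11 PM UTC.
Add 2 hours and 17 minutes layover in Auckland → 1:28 AM UTC (Jan 2).
Add 14 hours 31 minutes leg 3 → 3:59 PM UTC.
Kiritimati is UTC+14:00, so local arrival = 3:59 PM + 14:00 = 5:59 AM on Jan 3.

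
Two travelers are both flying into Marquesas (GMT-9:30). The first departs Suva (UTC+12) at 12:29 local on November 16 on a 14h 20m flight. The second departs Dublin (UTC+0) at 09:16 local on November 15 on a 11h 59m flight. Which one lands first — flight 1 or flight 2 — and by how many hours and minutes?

the second, by 17 hours 34 minutes

Flight 1 in UTC: 12:29 − 12:00 = 00:29 on Nov 16.
+14 hours 20 minutes → arrive 14:49 UTC on Nov 16.
Flight 2 departs at 09:16 UTC (Nov 15).
+11 hours 59 minutes → arrive 21:15 UTC on Nov 15.
Flight 2 lands earlier by 17 hours 34 minutes.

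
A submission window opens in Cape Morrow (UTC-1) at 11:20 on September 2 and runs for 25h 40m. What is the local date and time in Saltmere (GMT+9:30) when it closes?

Saltmere is 10:30 ahead of Cape Morrow.
After 25 hours 40 minutes it is 13:00 (Sep 3) in Cape Morrow.
Shift by the zone difference: 13:00 + 10:30 = 23:30 on Sep 3 in Saltmere.

23:30 on September 3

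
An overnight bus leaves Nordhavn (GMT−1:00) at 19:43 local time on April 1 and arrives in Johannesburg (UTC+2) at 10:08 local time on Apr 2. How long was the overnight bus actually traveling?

11 hours 25 minutes

Johannesburg is 3:00 ahead of Nordhavn.
Clock-face elapsed time (ignoring zones) is 14 hours 25 minutes.
Actual elapsed = 14 hours 25 minutes − 3:00 = 11 hours 25 minutes.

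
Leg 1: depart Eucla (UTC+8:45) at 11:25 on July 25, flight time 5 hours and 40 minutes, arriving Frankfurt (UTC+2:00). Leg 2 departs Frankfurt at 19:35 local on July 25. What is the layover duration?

Convert departure to UTC: 11:25 − 8:45 = 02:40 UTC on Jul 25.
Add 5 hours and 40 minutes flight time → 08:20 UTC.
Frankfurt is UTC+2:00, so local arrival = 08:20 + 2:00 = 10:20 on Jul 25.
Layover = 19:35 − 10:20 = 9 hours 15 minutes.

9 hours 15 minutes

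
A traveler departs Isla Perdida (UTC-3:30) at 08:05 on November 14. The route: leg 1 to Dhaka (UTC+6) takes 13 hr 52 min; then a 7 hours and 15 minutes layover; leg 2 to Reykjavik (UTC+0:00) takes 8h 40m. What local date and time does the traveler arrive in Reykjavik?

Convert departure to UTC: 08:05 + 3:30 = 11:35 UTC on Nov 14.
Add 13 hours 52 minutes leg 1 → 01:27 UTC (Nov 15).
Add 7 hours and 15 minutes layover in Dhaka → 08:42 UTC.
Add 8 hours and 40 minutes leg 2 → 17:22 UTC.
Reykjavik is UTC+0, so local arrival is the same: 17:22 on Nov 15.

17:22 on November 15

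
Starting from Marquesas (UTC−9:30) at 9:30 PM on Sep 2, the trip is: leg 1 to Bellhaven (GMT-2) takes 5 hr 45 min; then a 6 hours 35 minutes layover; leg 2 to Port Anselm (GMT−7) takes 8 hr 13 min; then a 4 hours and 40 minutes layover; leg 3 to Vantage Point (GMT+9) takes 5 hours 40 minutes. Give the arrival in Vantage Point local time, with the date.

10:53 PM on Sep 4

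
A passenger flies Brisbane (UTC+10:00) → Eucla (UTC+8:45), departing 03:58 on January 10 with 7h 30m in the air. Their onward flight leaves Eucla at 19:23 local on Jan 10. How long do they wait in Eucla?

Convert departure to UTC: 03:58 − 10:00 = 17:58 UTC on Jan 9.
Add 7 hours and 30 minutes flight time → 01:28 UTC (Jan 10).
Eucla is UTC+8:45, so local arrival = 01:28 + 8:45 = 10:13 on Jan 10.
Layover = 19:23 − 10:13 = 9 hours 10 minutes.

9 hours 10 minutes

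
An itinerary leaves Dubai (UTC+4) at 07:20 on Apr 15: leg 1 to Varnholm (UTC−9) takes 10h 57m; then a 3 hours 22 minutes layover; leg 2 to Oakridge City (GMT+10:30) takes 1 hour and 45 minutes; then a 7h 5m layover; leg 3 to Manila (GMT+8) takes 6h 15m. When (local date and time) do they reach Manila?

Convert departure to UTC: 07:20 − 4:00 = 03:20 UTC on Apr 15.
Add 10 hours 57 minutes leg 1 → 14:17 UTC.
Add 3 hours and 22 minutes layover in Varnholm → 17:39 UTC.
Add 1 hour 45 minutes leg 2 → 19:24 UTC.
Add 7 hours and 5 minutes layover in Oakridge City → 02:29 UTC (Apr 16).
Add 6 hours 15 minutes leg 3 → 08:44 UTC.
Manila is UTC+8:00, so local arrival = 08:44 + 8:00 = 16:44 on Apr 16.

16:44 on Apr 16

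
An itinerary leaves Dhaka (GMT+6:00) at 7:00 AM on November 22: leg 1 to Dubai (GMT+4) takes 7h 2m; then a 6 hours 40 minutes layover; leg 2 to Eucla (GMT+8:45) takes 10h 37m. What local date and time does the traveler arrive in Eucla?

Convert departure to UTC: 7:00 AM − 6:00 = 1:00 AM UTC on Nov 22.
Add 7 hours and 2 minutes leg 1 → 8:02 AM UTC.
Add 6 hours 40 minutes layover in Dubai → 2:42 PM UTC.
Add 10 hours and 37 minutes leg 2 → 1:19 AM UTC (Nov 23).
Eucla is UTC+8:45, so local arrival = 1:19 AM + 8:45 = 10:04 AM on Nov 23.

10:04 AM on Nov 23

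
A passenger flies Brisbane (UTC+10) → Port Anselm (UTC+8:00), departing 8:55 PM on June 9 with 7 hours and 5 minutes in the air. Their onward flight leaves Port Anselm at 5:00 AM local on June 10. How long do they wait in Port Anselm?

3 hours

Convert departure to UTC: 8:55 PM − 10:00 = 10:55 AM UTC on Jun 9.
Add 7 hours and 5 minutes flight time → 6:00 PM UTC.
Port Anselm is UTC+8:00, so local arrival = 6:00 PM + 8:00 = 2:00 AM on Jun 10.
Layover = 5:00 AM − 2:00 AM = 3 hours.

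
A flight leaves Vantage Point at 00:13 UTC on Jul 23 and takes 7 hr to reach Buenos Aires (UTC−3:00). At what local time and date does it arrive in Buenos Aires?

Departure is given in UTC: 00:13 on Jul 23.
Add 7 hours → 07:13 UTC.
Buenos Aires is UTC−3:00: 07:13 − 3:00 = 04:13 on Jul 23.

04:13 on July 23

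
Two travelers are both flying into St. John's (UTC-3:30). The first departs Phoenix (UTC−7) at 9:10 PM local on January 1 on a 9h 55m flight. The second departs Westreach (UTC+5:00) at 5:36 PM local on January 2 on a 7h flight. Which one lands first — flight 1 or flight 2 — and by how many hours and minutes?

the first, by 5 hours 31 minutes

Flight 1 in UTC: 9:10 PM + 7:00 = 4:10 AM on Jan 2.
+9 hours 55 minutes → arrive 2:05 PM UTC on Jan 2.
Flight 2 in UTC: 5:36 PM − 5:00 = 12:36 PM on Jan 2.
+7 hours → arrive 7:36 PM UTC on Jan 2.
Flight 1 lands earlier by 5 hours 31 minutes.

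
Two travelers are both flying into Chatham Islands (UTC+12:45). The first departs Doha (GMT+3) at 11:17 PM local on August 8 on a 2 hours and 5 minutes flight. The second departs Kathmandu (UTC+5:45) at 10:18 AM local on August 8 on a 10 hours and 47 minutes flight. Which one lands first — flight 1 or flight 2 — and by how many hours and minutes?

the second, by 7 hours 2 minutes

Flight 1 in UTC: 11:17 PM − 3:00 = 8:17 PM on Aug 8.
+2 hours 5 minutes → arrive 10:22 PM UTC on Aug 8.
Flight 2 in UTC: 10:18 AM − 5:45 = 4:33 AM on Aug 8.
+10 hours and 47 minutes → arrive 3:20 PM UTC on Aug 8.
Flight 2 lands earlier by 7 hours 2 minutes.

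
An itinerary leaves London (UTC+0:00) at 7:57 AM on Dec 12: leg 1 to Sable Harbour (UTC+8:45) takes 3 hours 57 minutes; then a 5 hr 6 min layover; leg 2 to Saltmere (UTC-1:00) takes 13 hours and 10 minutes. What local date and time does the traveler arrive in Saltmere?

London is at UTC+0, so departure is already 7:57 AM UTC on Dec 12.
Add 3 hours 57 minutes leg 1 → 11:54 AM UTC.
Add 5 hours 6 minutes layover in Sable Harbour → 5:00 PM UTC.
Add 13 hours and 10 minutes leg 2 → 6:10 AM UTC (Dec 13).
Saltmere is UTC−1:00, so local arrival = 6:10 AM − 1:00 = 5:10 AM on Dec 13.

5:10 AM on December 13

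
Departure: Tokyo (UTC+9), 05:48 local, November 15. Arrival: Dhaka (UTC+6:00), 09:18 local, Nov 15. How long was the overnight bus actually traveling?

6 hours 30 minutes

Dhaka is 3:00 behind Tokyo.
Clock-face elapsed time (ignoring zones) is 3 hours 30 minutes.
Actual elapsed = 3 hours 30 minutes + 3:00 = 6 hours 30 minutes.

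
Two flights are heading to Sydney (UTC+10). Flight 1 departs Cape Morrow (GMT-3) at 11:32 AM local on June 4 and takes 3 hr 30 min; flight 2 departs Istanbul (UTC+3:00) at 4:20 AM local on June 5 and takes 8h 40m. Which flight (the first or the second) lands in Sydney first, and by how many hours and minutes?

the first, by 15 hours 58 minutes

Flight 1 in UTC: 11:32 AM + 3:00 = 2:32 PM on Jun 4.
+3 hours and 30 minutes → arrive 6:02 PM UTC on Jun 4.
Flight 2 in UTC: 4:20 AM − 3:00 = 1:20 AM on Jun 5.
+8 hours and 40 minutes → arrive 10:00 AM UTC on Jun 5.
Flight 1 lands earlier by 15 hours 58 minutes.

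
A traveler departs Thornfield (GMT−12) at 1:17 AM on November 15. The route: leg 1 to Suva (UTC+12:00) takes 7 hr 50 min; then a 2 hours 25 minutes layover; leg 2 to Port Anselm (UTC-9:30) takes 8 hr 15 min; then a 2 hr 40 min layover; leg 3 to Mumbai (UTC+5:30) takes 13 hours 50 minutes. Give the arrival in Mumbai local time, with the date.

5:47 AM on Nov 17

Convert departure to UTC: 1:17 AM + 12:00 = 1:17 PM UTC on Nov 15.
Add 7 hours 50 minutes leg 1 → 9:07 PM UTC.
Add 2 hours 25 minutes layover in Suva → 11:32 PM UTC.
Add 8 hours and 15 minutes leg 2 → 7:47 AM UTC (Nov 16).
Add 2 hours and 40 minutes layover in Port Anselm → 10:27 AM UTC.
Add 13 hours and 50 minutes leg 3 → 12:17 AM UTC (Nov 17).
Mumbai is UTC+5:30, so local arrival = 12:17 AM + 5:30 = 5:47 AM on Nov 17.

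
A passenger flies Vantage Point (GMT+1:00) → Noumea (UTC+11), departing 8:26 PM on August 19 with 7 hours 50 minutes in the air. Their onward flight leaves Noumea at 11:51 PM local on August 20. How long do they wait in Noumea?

Convert departure to UTC: 8:26 PM − 1:00 = 7:26 PM UTC on Aug 19.
Add 7 hours and 50 minutes flight time → 3:16 AM UTC (Aug 20).
Noumea is UTC+11:00, so local arrival = 3:16 AM + 11:00 = 2:16 PM on Aug 20.
Layover = 11:51 PM − 2:16 PM = 9 hours 35 minutes.

9 hours 35 minutes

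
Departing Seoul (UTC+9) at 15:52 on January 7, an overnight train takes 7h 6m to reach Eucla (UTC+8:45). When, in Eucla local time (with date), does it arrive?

Convert departure to UTC: 15:52 − 9:00 = 06:52 UTC on Jan 7.
Add 7 hours 6 minutes travel time → 13:58 UTC.
Eucla is UTC+8:45, so local arrival = 13:58 + 8:45 = 22:43 on Jan 7.

22:43 on Jan 7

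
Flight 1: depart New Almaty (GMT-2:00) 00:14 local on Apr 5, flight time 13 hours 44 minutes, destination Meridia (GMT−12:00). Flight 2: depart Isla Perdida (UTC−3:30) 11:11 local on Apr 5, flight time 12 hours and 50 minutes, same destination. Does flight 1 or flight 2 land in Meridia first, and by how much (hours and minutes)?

Flight 1 in UTC: 00:14 + 2:00 = 02:14 on Apr 5.
+13 hours and 44 minutes → arrive 15:58 UTC on Apr 5.
Flight 2 in UTC: 11:11 + 3:30 = 14:41 on Apr 5.
+12 hours 50 minutes → arrive 03:31 UTC on Apr 6.
Flight 1 lands earlier by 11 hours 33 minutes.

the first, by 11 hours 33 minutes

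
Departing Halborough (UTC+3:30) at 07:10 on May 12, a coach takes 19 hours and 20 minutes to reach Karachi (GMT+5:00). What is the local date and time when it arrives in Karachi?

04:00 on May 13

Convert departure to UTC: 07:10 − 3:30 = 03:40 UTC on May 12.
Add 19 hours and 20 minutes travel time → 23:00 UTC.
Karachi is UTC+5:00, so local arrival = 23:00 + 5:00 = 04:00 on May 13.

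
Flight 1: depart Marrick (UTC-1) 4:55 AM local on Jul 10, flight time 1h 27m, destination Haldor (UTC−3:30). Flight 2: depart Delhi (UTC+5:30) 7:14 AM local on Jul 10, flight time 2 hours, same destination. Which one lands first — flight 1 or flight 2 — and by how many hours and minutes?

the second, by 3 hours 38 minutes

Flight 1 in UTC: 4:55 AM + 1:00 = 5:55 AM on Jul 10.
+1 hour 27 minutes → arrive 7:22 AM UTC on Jul 10.
Flight 2 in UTC: 7:14 AM − 5:30 = 1:44 AM on Jul 10.
+2 hours → arrive 3:44 AM UTC on Jul 10.
Flight 2 lands earlier by 3 hours 38 minutes.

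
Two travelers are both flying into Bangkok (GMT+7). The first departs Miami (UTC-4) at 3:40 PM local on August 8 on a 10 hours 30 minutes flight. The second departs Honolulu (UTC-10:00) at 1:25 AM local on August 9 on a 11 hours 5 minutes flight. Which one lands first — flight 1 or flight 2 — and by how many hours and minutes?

Flight 1 in UTC: 3:40 PM + 4:00 = 7:40 PM on Aug 8.
+10 hours and 30 minutes → arrive 6:10 AM UTC on Aug 9.
Flight 2 in UTC: 1:25 AM + 10:00 = 11:25 AM on Aug 9.
+11 hours 5 minutes → arrive 10:30 PM UTC on Aug 9.
Flight 1 lands earlier by 16 hours 20 minutes.

the first, by 16 hours 20 minutes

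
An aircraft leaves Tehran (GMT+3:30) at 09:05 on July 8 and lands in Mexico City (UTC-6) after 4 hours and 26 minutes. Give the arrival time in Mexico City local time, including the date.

04:01 on July 8

Mexico City is 9:30 behind Tehran.
After 4 hours and 26 minutes it is 13:31 in Tehran.
Shift by the zone difference: 13:31 − 9:30 = 04:01 on Jul 8 in Mexico City.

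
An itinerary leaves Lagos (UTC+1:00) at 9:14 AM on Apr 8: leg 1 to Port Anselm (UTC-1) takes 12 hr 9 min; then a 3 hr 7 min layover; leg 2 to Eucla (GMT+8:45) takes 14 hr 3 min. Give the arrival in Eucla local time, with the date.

Convert departure to UTC: 9:14 AM − 1:00 = 8:14 AM UTC on Apr 8.
Add 12 hours and 9 minutes leg 1 → 8:23 PM UTC.
Add 3 hours 7 minutes layover in Port Anselm → 11:30 PM UTC.
Add 14 hours 3 minutes leg 2 → 1:33 PM UTC (Apr 9).
Eucla is UTC+8:45, so local arrival = 1:33 PM + 8:45 = 10:18 PM on Apr 9.

10:18 PM on April 9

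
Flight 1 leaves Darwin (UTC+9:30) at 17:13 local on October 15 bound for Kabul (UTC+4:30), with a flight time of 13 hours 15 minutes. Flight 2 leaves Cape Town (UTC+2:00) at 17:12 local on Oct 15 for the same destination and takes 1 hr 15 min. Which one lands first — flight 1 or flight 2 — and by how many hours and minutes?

the second, by 4 hours 31 minutes

Flight 1 in UTC: 17:13 − 9:30 = 07:43 on Oct 15.
+13 hours 15 minutes → arrive 20:58 UTC on Oct 15.
Flight 2 in UTC: 17:12 − 2:00 = 15:12 on Oct 15.
+1 hour 15 minutes → arrive 16:27 UTC on Oct 15.
Flight 2 lands earlier by 4 hours 31 minutes.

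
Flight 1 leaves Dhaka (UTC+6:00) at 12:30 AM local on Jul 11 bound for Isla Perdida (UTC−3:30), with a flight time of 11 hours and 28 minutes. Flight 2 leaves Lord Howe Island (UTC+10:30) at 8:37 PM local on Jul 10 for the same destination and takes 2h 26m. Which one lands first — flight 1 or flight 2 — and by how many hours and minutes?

the second, by 17 hours 25 minutes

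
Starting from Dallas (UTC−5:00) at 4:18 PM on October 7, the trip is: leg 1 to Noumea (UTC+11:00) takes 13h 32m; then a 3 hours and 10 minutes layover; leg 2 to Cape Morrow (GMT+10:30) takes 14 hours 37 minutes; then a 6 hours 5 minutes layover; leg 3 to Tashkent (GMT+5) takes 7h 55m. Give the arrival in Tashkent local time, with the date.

11:37 PM on Oct 9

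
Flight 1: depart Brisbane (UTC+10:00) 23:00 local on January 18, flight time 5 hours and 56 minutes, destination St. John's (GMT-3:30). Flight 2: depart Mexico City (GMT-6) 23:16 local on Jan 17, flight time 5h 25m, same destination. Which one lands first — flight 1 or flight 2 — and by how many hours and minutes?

the second, by 8 hours 15 minutes

Flight 1 in UTC: 23:00 − 10:00 = 13:00 on Jan 18.
+5 hours 56 minutes → arrive 18:56 UTC on Jan 18.
Flight 2 in UTC: 23:16 + 6:00 = 05:16 on Jan 18.
+5 hours 25 minutes → arrive 10:41 UTC on Jan 18.
Flight 2 lands earlier by 8 hours 15 minutes.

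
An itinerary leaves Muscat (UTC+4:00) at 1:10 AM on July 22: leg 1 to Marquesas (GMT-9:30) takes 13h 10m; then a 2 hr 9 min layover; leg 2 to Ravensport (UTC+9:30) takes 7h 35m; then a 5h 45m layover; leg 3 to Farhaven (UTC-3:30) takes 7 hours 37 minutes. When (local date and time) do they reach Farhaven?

Convert departure to UTC: 1:10 AM − 4:00 = 9:10 PM UTC on Jul 21.
Add 13 hours and 10 minutes leg 1 → 10:20 AM UTC (Jul 22).
Add 2 hours 9 minutes layover in Marquesas → 12:29 PM UTC.
Add 7 hours 35 minutes leg 2 → 8:04 PM UTC.
Add 5 hours and 45 minutes layover in Ravensport → 1:49 AM UTC (Jul 23).
Add 7 hours 37 minutes leg 3 → 9:26 AM UTC.
Farhaven is UTC−3:30, so local arrival = 9:26 AM − 3:30 = 5:56 AM on Jul 23.

5:56 AM on July 23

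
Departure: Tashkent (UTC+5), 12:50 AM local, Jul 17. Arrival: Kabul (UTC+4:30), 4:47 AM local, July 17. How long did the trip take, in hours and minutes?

4 hours 27 minutes

Departure in UTC: 12:50 AM − 5:00 = 7:50 PM on Jul 16.
Arrival in UTC: 4:47 AM − 4:30 = 12:17 AM on Jul 17.
Elapsed = 12:17 AM − 7:50 PM (+1 day) = 4 hours 27 minutes.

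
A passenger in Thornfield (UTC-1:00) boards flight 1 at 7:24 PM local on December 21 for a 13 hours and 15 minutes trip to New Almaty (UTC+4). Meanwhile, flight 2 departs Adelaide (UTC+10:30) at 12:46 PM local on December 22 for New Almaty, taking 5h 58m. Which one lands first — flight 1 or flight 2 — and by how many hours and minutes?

the second, by 1 hour 25 minutes

Flight 1 in UTC: 7:24 PM + 1:00 = 8:24 PM on Dec 21.
+13 hours 15 minutes → arrive 9:39 AM UTC on Dec 22.
Flight 2 in UTC: 12:46 PM − 10:30 = 2:16 AM on Dec 22.
+5 hours 58 minutes → arrive 8:14 AM UTC on Dec 22.
Flight 2 lands earlier by 1 hour 25 minutes.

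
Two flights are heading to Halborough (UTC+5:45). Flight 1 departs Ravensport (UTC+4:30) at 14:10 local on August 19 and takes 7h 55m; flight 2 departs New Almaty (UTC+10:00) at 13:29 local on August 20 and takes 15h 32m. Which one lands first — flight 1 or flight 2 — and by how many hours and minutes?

the first, by 25 hours 26 minutes

Flight 1 in UTC: 14:10 − 4:30 = 09:40 on Aug 19.
+7 hours 55 minutes → arrive 17:35 UTC on Aug 19.
Flight 2 in UTC: 13:29 − 10:00 = 03:29 on Aug 20.
+15 hours and 32 minutes → arrive 19:01 UTC on Aug 20.
Flight 1 lands earlier by 25 hours 26 minutes.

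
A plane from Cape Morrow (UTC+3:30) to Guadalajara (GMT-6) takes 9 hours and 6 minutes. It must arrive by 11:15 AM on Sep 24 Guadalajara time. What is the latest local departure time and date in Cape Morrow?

Target arrival in UTC: 11:15 AM + 6:00 = 5:15 PM on Sep 24.
Subtract 9 hours and 6 minutes → departure 8:09 AM UTC on Sep 24.
Cape Morrow is UTC+3:30: 8:09 AM + 3:30 = 11:39 AM on Sep 24.

11:39 AM on September 24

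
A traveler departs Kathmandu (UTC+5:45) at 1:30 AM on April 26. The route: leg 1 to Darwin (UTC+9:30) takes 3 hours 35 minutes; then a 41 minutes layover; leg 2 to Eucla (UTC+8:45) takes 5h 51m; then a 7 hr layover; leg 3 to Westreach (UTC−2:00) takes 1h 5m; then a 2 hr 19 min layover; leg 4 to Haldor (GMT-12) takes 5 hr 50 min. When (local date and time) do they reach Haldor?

10:06 AM on Apr 26

Convert departure to UTC: 1:30 AM − 5:45 = 7:45 PM UTC on Apr 25.
Add 3 hours 35 minutes leg 1 → 11:20 PM UTC.
Add 41 minutes layover in Darwin → 12:01 AM UTC (Apr 26).
Add 5 hours 51 minutes leg 2 → 5:52 AM UTC.
Add 7 hours layover in Eucla → 12:52 PM UTC.
Add 1 hour and 5 minutes leg 3 → 1:57 PM UTC.
Add 2 hours 19 minutes layover in Westreach → 4:16 PM UTC.
Add 5 hours 50 minutes leg 4 → 10:06 PM UTC.
Haldor is UTC−12:00, so local arrival = 10:06 PM − 12:00 = 10:06 AM on Apr 26.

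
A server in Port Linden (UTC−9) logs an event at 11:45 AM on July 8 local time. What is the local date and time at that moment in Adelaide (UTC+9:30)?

6:15 AM on July 9

Adelaide is 18:30 ahead of Port Linden.
Shift by the zone difference: 11:45 AM + 18:30 = 6:15 AM on Jul 9 in Adelaide.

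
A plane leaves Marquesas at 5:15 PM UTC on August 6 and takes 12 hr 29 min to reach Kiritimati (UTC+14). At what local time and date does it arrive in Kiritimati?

7:44 PM on August 7

Departure is given in UTC: 5:15 PM on Aug 6.
Add 12 hours and 29 minutes → 5:44 AM UTC (Aug 7).
Kiritimati is UTC+14:00: 5:44 AM + 14:00 = 7:44 PM on Aug 7.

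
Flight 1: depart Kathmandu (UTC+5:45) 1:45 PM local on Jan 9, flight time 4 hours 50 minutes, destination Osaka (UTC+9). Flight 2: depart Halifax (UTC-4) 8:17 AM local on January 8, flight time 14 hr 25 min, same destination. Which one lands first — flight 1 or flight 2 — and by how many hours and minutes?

the second, by 10 hours 8 minutes

Flight 1 in UTC: 1:45 PM − 5:45 = 8:00 AM on Jan 9.
+4 hours 50 minutes → arrive 12:50 PM UTC on Jan 9.
Flight 2 in UTC: 8:17 AM + 4:00 = 12:17 PM on Jan 8.
+14 hours and 25 minutes → arrive 2:42 AM UTC on Jan 9.
Flight 2 lands earlier by 10 hours 8 minutes.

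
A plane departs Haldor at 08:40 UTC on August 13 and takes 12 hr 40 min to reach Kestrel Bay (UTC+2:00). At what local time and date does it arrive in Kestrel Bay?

23:20 on August 13

Departure is given in UTC: 08:40 on Aug 13.
Add 12 hours 40 minutes → 21:20 UTC.
Kestrel Bay is UTC+2:00: 21:20 + 2:00 = 23:20 on Aug 13.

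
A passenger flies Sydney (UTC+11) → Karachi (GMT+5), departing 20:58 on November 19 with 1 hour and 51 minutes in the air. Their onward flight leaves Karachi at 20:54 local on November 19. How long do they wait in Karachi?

Convert departure to UTC: 20:58 − 11:00 = 09:58 UTC on Nov 19.
Add 1 hour 51 minutes flight time → 11:49 UTC.
Karachi is UTC+5:00, so local arrival = 11:49 + 5:00 = 16:49 on Nov 19.
Layover = 20:54 − 16:49 = 4 hours 5 minutes.

4 hours 5 minutes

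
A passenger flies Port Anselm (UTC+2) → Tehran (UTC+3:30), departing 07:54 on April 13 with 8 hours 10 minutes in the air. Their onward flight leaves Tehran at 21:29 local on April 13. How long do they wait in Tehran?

Convert departure to UTC: 07:54 − 2:00 = 05:54 UTC on Apr 13.
Add 8 hours 10 minutes flight time → 14:04 UTC.
Tehran is UTC+3:30, so local arrival = 14:04 + 3:30 = 17:34 on Apr 13.
Layover = 21:29 − 17:34 = 3 hours 55 minutes.

3 hours 55 minutes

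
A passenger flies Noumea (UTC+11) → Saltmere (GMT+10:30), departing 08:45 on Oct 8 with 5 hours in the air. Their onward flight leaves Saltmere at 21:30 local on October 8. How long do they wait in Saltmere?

Convert departure to UTC: 08:45 − 11:00 = 21:45 UTC on Oct 7.
Add 5 hours flight time → 02:45 UTC (Oct 8).
Saltmere is UTC+10:30, so local arrival = 02:45 + 10:30 = 13:15 on Oct 8.
Layover = 21:30 − 13:15 = 8 hours 15 minutes.

8 hours 15 minutes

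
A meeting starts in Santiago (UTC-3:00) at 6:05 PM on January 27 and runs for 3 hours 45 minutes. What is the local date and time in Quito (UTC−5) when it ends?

Convert start to UTC: 6:05 PM + 3:00 = 9:05 PM UTC on Jan 27.
Add 3 hours 45 minutes duration → 12:50 AM UTC (Jan 28).
Quito is UTC−5:00, so local end time = 12:50 AM − 5:00 = 7:50 PM on Jan 27.

7:50 PM on January 27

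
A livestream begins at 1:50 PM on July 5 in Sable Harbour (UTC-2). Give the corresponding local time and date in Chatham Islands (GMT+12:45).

4:35 AM on July 6

Chatham Islands is 14:45 ahead of Sable Harbour.
Shift by the zone difference: 1:50 PM + 14:45 = 4:35 AM on Jul 6 in Chatham Islands.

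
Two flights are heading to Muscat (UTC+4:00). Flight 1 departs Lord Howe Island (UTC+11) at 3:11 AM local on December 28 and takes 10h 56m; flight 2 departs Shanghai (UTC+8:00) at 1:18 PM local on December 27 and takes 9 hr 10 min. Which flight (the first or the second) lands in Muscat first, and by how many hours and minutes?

the second, by 12 hours 39 minutes

Flight 1 in UTC: 3:11 AM − 11:00 = 4:11 PM on Dec 27.
+10 hours and 56 minutes → arrive 3:07 AM UTC on Dec 28.
Flight 2 in UTC: 1:18 PM − 8:00 = 5:18 AM on Dec 27.
+9 hours and 10 minutes → arrive 2:28 PM UTC on Dec 27.
Flight 2 lands earlier by 12 hours 39 minutes.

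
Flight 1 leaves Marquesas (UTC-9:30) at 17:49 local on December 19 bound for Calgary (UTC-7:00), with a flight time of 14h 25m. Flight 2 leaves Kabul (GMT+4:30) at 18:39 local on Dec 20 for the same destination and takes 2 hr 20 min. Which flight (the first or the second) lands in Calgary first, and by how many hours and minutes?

Flight 1 in UTC: 17:49 + 9:30 = 03:19 on Dec 20.
+14 hours 25 minutes → arrive 17:44 UTC on Dec 20.
Flight 2 in UTC: 18:39 − 4:30 = 14:09 on Dec 20.
+2 hours and 20 minutes → arrive 16:29 UTC on Dec 20.
Flight 2 lands earlier by 1 hour 15 minutes.

the second, by 1 hour 15 minutes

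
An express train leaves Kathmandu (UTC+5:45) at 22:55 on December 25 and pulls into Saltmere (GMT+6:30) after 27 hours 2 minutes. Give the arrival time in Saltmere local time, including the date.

Convert departure to UTC: 22:55 − 5:45 = 17:10 UTC on Dec 25.
Add 27 hours and 2 minutes travel time → 20:12 UTC (Dec 26).
Saltmere is UTC+6:30, so local arrival = 20:12 + 6:30 = 02:42 on Dec 27.

02:42 on December 27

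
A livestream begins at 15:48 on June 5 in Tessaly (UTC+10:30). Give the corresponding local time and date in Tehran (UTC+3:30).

08:48 on June 5

In UTC: 15:48 − 10:30 = 05:18 on Jun 5.
Tehran is UTC+3:30: 05:18 + 3:30 = 08:48 on Jun 5.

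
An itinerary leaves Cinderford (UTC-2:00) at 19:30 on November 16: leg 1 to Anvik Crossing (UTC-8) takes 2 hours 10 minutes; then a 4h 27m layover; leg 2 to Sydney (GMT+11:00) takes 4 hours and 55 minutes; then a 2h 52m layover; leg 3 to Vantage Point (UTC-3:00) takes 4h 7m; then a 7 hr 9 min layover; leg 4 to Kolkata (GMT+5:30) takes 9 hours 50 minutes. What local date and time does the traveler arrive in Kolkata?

Convert departure to UTC: 19:30 + 2:00 = 21:30 UTC on Nov 16.
Add 2 hours and 10 minutes leg 1 → 23:40 UTC.
Add 4 hours 27 minutes layover in Anvik Crossing → 04:07 UTC (Nov 17).
Add 4 hours and 55 minutes leg 2 → 09:02 UTC.
Add 2 hours and 52 minutes layover in Sydney → 11:54 UTC.
Add 4 hours 7 minutes leg 3 → 16:01 UTC.
Add 7 hours 9 minutes layover in Vantage Point → 23:10 UTC.
Add 9 hours 50 minutes leg 4 → 09:00 UTC (Nov 18).
Kolkata is UTC+5:30, so local arrival = 09:00 + 5:30 = 14:30 on Nov 18.

14:30 on Nov 18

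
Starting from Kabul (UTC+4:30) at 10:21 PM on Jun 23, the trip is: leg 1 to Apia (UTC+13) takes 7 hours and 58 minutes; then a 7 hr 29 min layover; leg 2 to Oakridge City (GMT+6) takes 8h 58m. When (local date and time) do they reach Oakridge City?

Convert departure to UTC: 10:21 PM − 4:30 = 5:51 PM UTC on Jun 23.
Add 7 hours 58 minutes leg 1 → 1:49 AM UTC (Jun 24).
Add 7 hours 29 minutes layover in Apia → 9:18 AM UTC.
Add 8 hours and 58 minutes leg 2 → 6:16 PM UTC.
Oakridge City is UTC+6:00, so local arrival = 6:16 PM + 6:00 = 12:16 AM on Jun 25.

12:16 AM on June 25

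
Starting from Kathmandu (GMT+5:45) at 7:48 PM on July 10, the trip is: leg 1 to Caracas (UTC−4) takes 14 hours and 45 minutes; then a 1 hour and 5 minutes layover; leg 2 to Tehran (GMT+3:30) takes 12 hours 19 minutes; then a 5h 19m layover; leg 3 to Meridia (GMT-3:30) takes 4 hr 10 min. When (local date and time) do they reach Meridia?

12:11 AM on July 12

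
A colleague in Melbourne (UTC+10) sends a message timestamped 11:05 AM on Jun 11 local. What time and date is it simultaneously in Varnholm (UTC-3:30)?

In UTC: 11:05 AM − 10:00 = 1:05 AM on Jun 11.
Varnholm is UTC−3:30: 1:05 AM − 3:30 = 9:35 PM on Jun 10.

9:35 PM on June 10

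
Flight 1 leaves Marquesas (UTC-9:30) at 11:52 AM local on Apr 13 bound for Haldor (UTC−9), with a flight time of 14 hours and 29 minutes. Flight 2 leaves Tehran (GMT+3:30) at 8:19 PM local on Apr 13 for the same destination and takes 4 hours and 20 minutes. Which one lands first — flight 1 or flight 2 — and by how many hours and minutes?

Flight 1 in UTC: 11:52 AM + 9:30 = 9:22 PM on Apr 13.
+14 hours and 29 minutes → arrive 11:51 AM UTC on Apr 14.
Flight 2 in UTC: 8:19 PM − 3:30 = 4:49 PM on Apr 13.
+4 hours and 20 minutes → arrive 9:09 PM UTC on Apr 13.
Flight 2 lands earlier by 14 hours 42 minutes.

the second, by 14 hours 42 minutes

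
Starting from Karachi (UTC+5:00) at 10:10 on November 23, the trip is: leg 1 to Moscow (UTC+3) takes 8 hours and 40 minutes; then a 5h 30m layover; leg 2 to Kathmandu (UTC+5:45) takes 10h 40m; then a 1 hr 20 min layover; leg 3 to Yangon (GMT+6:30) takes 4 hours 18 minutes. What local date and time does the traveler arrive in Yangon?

Convert departure to UTC: 10:10 − 5:00 = 05:10 UTC on Nov 23.
Add 8 hours and 40 minutes leg 1 → 13:50 UTC.
Add 5 hours 30 minutes layover in Moscow → 19:20 UTC.
Add 10 hours and 40 minutes leg 2 → 06:00 UTC (Nov 24).
Add 1 hour 20 minutes layover in Kathmandu → 07:20 UTC.
Add 4 hours 18 minutes leg 3 → 11:38 UTC.
Yangon is UTC+6:30, so local arrival = 11:38 + 6:30 = 18:08 on Nov 24.

18:08 on November 24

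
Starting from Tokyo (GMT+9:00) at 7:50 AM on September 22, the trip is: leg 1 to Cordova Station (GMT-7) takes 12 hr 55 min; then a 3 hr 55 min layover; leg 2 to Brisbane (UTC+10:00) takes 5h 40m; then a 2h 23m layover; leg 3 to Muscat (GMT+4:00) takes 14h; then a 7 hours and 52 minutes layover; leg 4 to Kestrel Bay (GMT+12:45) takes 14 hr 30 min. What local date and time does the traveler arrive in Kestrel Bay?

12:50 AM on Sep 25

Convert departure to UTC: 7:50 AM − 9:00 = 10:50 PM UTC on Sep 21.
Add 12 hours 55 minutes leg 1 → 11:45 AM UTC (Sep 22).
Add 3 hours 55 minutes layover in Cordova Station → 3:40 PM UTC.
Add 5 hours and 40 minutes leg 2 → 9:20 PM UTC.
Add 2 hours 23 minutes layover in Brisbane → 11:43 PM UTC.
Add 14 hours leg 3 → 1:43 PM UTC (Sep 23).
Add 7 hours and 52 minutes layover in Muscat → 9:35 PM UTC.
Add 14 hours 30 minutes leg 4 → 12:05 PM UTC (Sep 24).
Kestrel Bay is UTC+12:45, so local arrival = 12:05 PM + 12:45 = 12:50 AM on Sep 25.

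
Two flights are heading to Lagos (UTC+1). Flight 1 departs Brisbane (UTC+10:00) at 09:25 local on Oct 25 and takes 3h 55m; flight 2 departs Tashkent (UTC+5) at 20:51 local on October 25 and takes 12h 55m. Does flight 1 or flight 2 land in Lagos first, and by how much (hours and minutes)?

the first, by 25 hours 26 minutes

Flight 1 in UTC: 09:25 − 10:00 = 23:25 on Oct 24.
+3 hours 55 minutes → arrive 03:20 UTC on Oct 25.
Flight 2 in UTC: 20:51 − 5:00 = 15:51 on Oct 25.
+12 hours 55 minutes → arrive 04:46 UTC on Oct 26.
Flight 1 lands earlier by 25 hours 26 minutes.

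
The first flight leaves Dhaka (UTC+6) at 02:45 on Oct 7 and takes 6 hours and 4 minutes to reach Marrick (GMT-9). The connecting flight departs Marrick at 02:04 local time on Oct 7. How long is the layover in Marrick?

8 hours 15 minutes

Convert departure to UTC: 02:45 − 6:00 = 20:45 UTC on Oct 6.
Add 6 hours 4 minutes flight time → 02:49 UTC (Oct 7).
Marrick is UTC−9:00, so local arrival = 02:49 − 9:00 = 17:49 on Oct 6.
Layover = 02:04 − 17:49 (+1 day) = 8 hours 15 minutes.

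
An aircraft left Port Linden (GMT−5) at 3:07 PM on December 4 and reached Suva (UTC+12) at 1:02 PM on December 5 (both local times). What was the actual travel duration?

Departure in UTC: 3:07 PM + 5:00 = 8:07 PM on Dec 4.
Arrival in UTC: 1:02 PM − 12:00 = 1:02 AM on Dec 5.
Elapsed = 1:02 AM − 8:07 PM (+1 day) = 4 hours 55 minutes.

4 hours 55 minutes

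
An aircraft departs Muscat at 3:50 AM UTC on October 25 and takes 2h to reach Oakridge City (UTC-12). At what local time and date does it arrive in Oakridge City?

Departure is given in UTC: 3:50 AM on Oct 25.
Add 2 hours → 5:50 AM UTC.
Oakridge City is UTC−12:00: 5:50 AM − 12:00 = 5:50 PM on Oct 24.

5:50 PM on October 24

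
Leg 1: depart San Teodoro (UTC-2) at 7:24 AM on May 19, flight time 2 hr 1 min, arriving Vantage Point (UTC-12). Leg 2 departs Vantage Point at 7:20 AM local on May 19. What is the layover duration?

7 hours 55 minutes

Convert departure to UTC: 7:24 AM + 2:00 = 9:24 AM UTC on May 19.
Add 2 hours 1 minute flight time → 11:25 AM UTC.
Vantage Point is UTC−12:00, so local arrival = 11:25 AM − 12:00 = 11:25 PM on May 18.
Layover = 7:20 AM − 11:25 PM (+1 day) = 7 hours 55 minutes.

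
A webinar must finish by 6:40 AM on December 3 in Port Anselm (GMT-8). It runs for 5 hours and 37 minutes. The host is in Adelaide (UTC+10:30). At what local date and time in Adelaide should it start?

7:33 PM on December 3

Target end time in UTC: 6:40 AM + 8:00 = 2:40 PM on Dec 3.
Subtract 5 hours and 37 minutes → start 9:03 AM UTC on Dec 3.
Adelaide is UTC+10:30: 9:03 AM + 10:30 = 7:33 PM on Dec 3.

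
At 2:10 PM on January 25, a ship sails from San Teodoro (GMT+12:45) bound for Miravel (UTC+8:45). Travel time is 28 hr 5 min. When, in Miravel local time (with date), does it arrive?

2:15 PM on Jan 26

Convert departure to UTC: 2:10 PM − 12:45 = 1:25 AM UTC on Jan 25.
Add 28 hours 5 minutes travel time → 5:30 AM UTC (Jan 26).
Miravel is UTC+8:45, so local arrival = 5:30 AM + 8:45 = 2:15 PM on Jan 26.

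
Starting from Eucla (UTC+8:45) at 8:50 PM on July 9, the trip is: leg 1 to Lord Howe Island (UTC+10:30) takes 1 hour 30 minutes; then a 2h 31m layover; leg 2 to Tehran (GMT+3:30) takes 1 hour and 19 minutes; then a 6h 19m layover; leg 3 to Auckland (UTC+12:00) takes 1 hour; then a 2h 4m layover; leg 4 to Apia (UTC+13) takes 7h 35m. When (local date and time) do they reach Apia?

11:23 PM on July 10

Convert departure to UTC: 8:50 PM − 8:45 = 12:05 PM UTC on Jul 9.
Add 1 hour 30 minutes leg 1 → 1:35 PM UTC.
Add 2 hours 31 minutes layover in Lord Howe Island → 4:06 PM UTC.
Add 1 hour 19 minutes leg 2 → 5:25 PM UTC.
Add 6 hours 19 minutes layover in Tehran → 11:44 PM UTC.
Add 1 hour leg 3 → 12:44 AM UTC (Jul 10).
Add 2 hours and 4 minutes layover in Auckland → 2:48 AM UTC.
Add 7 hours and 35 minutes leg 4 → 10:23 AM UTC.
Apia is UTC+13:00, so local arrival = 10:23 AM + 13:00 = 11:23 PM on Jul 10.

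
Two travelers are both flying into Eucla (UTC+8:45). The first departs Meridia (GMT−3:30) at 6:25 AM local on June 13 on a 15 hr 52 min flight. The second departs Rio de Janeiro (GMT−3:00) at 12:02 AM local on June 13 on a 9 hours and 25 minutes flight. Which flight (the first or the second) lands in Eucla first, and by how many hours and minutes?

the second, by 13 hours 20 minutes

Flight 1 in UTC: 6:25 AM + 3:30 = 9:55 AM on Jun 13.
+15 hours and 52 minutes → arrive 1:47 AM UTC on Jun 14.
Flight 2 in UTC: 12:02 AM + 3:00 = 3:02 AM on Jun 13.
+9 hours and 25 minutes → arrive 12:27 PM UTC on Jun 13.
Flight 2 lands earlier by 13 hours 20 minutes.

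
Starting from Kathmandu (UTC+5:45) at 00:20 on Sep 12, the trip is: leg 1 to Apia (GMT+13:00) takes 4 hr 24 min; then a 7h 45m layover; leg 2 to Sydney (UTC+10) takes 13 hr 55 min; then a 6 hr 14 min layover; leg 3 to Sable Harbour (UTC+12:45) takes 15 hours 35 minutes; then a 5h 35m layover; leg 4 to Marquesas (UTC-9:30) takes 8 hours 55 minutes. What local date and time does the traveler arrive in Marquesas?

23:28 on September 13

Convert departure to UTC: 00:20 − 5:45 = 18:35 UTC on Sep 11.
Add 4 hours and 24 minutes leg 1 → 22:59 UTC.
Add 7 hours and 45 minutes layover in Apia → 06:44 UTC (Sep 12).
Add 13 hours and 55 minutes leg 2 → 20:39 UTC.
Add 6 hours 14 minutes layover in Sydney → 02:53 UTC (Sep 13).
Add 15 hours 35 minutes leg 3 → 18:28 UTC.
Add 5 hours 35 minutes layover in Sable Harbour → 00:03 UTC (Sep 14).
Add 8 hours and 55 minutes leg 4 → 08:58 UTC.
Marquesas is UTC−9:30, so local arrival = 08:58 − 9:30 = 23:28 on Sep 13.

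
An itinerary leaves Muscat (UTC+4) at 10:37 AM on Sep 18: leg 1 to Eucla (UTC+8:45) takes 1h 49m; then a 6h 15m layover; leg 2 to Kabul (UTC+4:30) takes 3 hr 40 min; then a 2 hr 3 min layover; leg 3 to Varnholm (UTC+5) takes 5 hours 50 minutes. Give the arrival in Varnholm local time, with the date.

7:14 AM on Sep 19

Convert departure to UTC: 10:37 AM − 4:00 = 6:37 AM UTC on Sep 18.
Add 1 hour and 49 minutes leg 1 → 8:26 AM UTC.
Add 6 hours 15 minutes layover in Eucla → 2:41 PM UTC.
Add 3 hours 40 minutes leg 2 → 6:21 PM UTC.
Add 2 hours 3 minutes layover in Kabul → 8:24 PM UTC.
Add 5 hours 50 minutes leg 3 → 2:14 AM UTC (Sep 19).
Varnholm is UTC+5:00, so local arrival = 2:14 AM + 5:00 = 7:14 AM on Sep 19.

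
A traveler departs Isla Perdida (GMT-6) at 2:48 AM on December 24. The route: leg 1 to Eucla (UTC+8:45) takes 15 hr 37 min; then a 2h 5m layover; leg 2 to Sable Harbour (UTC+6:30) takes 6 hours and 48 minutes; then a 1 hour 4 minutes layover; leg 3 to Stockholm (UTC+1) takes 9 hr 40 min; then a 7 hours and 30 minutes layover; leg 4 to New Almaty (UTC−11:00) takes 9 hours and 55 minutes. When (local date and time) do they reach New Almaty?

Convert departure to UTC: 2:48 AM + 6:00 = 8:48 AM UTC on Dec 24.
Add 15 hours and 37 minutes leg 1 → 12:25 AM UTC (Dec 25).
Add 2 hours 5 minutes layover in Eucla → 2:30 AM UTC.
Add 6 hours 48 minutes leg 2 → 9:18 AM UTC.
Add 1 hour and 4 minutes layover in Sable Harbour → 10:22 AM UTC.
Add 9 hours 40 minutes leg 3 → 8:02 PM UTC.
Add 7 hours and 30 minutes layover in Stockholm → 3:32 AM UTC (Dec 26).
Add 9 hours 55 minutes leg 4 → 1:27 PM UTC.
New Almaty is UTC−11:00, so local arrival = 1:27 PM − 11:00 = 2:27 AM on Dec 26.

2:27 AM on December 26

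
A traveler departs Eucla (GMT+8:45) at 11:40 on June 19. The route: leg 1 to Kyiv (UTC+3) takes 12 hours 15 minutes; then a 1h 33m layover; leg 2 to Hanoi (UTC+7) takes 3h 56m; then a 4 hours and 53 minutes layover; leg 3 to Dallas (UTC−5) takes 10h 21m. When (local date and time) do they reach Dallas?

06:53 on June 20

Convert departure to UTC: 11:40 − 8:45 = 02:55 UTC on Jun 19.
Add 12 hours and 15 minutes leg 1 → 15:10 UTC.
Add 1 hour and 33 minutes layover in Kyiv → 16:43 UTC.
Add 3 hours 56 minutes leg 2 → 20:39 UTC.
Add 4 hours and 53 minutes layover in Hanoi → 01:32 UTC (Jun 20).
Add 10 hours and 21 minutes leg 3 → 11:53 UTC.
Dallas is UTC−5:00, so local arrival = 11:53 − 5:00 = 06:53 on Jun 20.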